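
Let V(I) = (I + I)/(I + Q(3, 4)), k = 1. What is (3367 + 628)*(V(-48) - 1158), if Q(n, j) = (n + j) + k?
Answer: -4616622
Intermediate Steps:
Q(n, j) = 1 + j + n (Q(n, j) = (n + j) + 1 = (j + n) + 1 = 1 + j + n)
V(I) = 2*I/(8 + I) (V(I) = (I + I)/(I + (1 + 4 + 3)) = (2*I)/(I + 8) = (2*I)/(8 + I) = 2*I/(8 + I))
(3367 + 628)*(V(-48) - 1158) = (3367 + 628)*(2*(-48)/(8 - 48) - 1158) = 3995*(2*(-48)/(-40) - 1158) = 3995*(2*(-48)*(-1/40) - 1158) = 3995*(12/5 - 1158) = 3995*(-5778/5) = -4616622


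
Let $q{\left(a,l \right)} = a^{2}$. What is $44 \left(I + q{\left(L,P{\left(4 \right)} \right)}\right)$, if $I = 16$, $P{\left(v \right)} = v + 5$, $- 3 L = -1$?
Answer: $\frac{6380}{9} \approx 708.89$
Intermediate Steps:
$L = \frac{1}{3}$ ($L = \left(- \frac{1}{3}\right) \left(-1\right) = \frac{1}{3} \approx 0.33333$)
$P{\left(v \right)} = 5 + v$
$44 \left(I + q{\left(L,P{\left(4 \right)} \right)}\right) = 44 \left(16 + \left(\frac{1}{3}\right)^{2}\right) = 44 \left(16 + \frac{1}{9}\right) = 44 \cdot \frac{145}{9} = \frac{6380}{9}$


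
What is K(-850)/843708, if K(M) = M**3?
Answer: -153531250/210927 ≈ -727.89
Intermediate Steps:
K(-850)/843708 = (-850)**3/843708 = -614125000*1/843708 = -153531250/210927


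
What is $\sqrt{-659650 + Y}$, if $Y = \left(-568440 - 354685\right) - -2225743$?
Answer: $2 \sqrt{160742} \approx 801.85$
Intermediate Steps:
$Y = 1302618$ ($Y = -923125 + 2225743 = 1302618$)
$\sqrt{-659650 + Y} = \sqrt{-659650 + 1302618} = \sqrt{642968} = 2 \sqrt{160742}$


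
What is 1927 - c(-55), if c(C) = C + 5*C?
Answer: 2257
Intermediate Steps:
c(C) = 6*C
1927 - c(-55) = 1927 - 6*(-55) = 1927 - 1*(-330) = 1927 + 330 = 2257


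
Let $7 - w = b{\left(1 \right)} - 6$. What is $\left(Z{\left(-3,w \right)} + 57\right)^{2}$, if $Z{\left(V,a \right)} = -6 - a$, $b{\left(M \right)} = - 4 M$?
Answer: $1156$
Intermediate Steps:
$w = 17$ ($w = 7 - \left(\left(-4\right) 1 - 6\right) = 7 - \left(-4 - 6\right) = 7 - -10 = 7 + 10 = 17$)
$\left(Z{\left(-3,w \right)} + 57\right)^{2} = \left(\left(-6 - 17\right) + 57\right)^{2} = \left(-23 + 57\right)^{2} = 34^{2} = 1156$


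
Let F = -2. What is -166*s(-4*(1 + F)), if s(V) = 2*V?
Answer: -1328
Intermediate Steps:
-166*s(-4*(1 + F)) = -332*(-4*(1 - 2)) = -332*(-4*(-1)) = -332*4 = -166*8 = -1328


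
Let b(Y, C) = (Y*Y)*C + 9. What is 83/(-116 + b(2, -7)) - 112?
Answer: -15203/135 ≈ -112.61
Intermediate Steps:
b(Y, C) = 9 + C*Y² (b(Y, C) = Y²*C + 9 = C*Y² + 9 = 9 + C*Y²)
83/(-116 + b(2, -7)) - 112 = 83/(-116 + (9 - 7*2²)) - 112 = 83/(-116 + (9 - 7*4)) - 112 = 83/(-116 + (9 - 28)) - 112 = 83/(-116 - 19) - 112 = 83/(-135) - 112 = -1/135*83 - 112 = -83/135 - 112 = -15203/135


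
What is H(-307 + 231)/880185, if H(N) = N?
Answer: -76/880185 ≈ -8.6345e-5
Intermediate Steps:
H(-307 + 231)/880185 = (-307 + 231)/880185 = -76*1/880185 = -76/880185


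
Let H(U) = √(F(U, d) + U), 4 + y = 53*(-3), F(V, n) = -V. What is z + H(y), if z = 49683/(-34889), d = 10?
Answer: -49683/34889 ≈ -1.4240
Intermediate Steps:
y = -163 (y = -4 + 53*(-3) = -4 - 159 = -163)
z = -49683/34889 (z = 49683*(-1/34889) = -49683/34889 ≈ -1.4240)
H(U) = 0 (H(U) = √(-U + U) = √0 = 0)
z + H(y) = -49683/34889 + 0 = -49683/34889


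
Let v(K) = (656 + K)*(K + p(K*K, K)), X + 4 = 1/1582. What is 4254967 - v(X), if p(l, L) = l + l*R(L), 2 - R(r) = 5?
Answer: 4234908991264459/989827342 ≈ 4.2784e+6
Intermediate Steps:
X = -6327/1582 (X = -4 + 1/1582 = -6327/1582 ≈ -3.9994)
R(r) = -3 (R(r) = 2 - 1*5 = 2 - 5 = -3)
p(l, L) = -2*l (p(l, L) = l + l*(-3) = l - 3*l = -2*l)
v(K) = (656 + K)*(K - 2*K²) (v(K) = (656 + K)*(K - 2*K*K) = (656 + K)*(K - 2*K²))
4254967 - v(X) = 4254967 - (-6327)*(656 - 1311*(-6327/1582) - 2*(-6327/1582)²)/1582 = 4254967 - (-6327)*(656 + 8294697/1582 - 2*40030929/2502724)/1582 = 4254967 - (-6327)*(656 + 8294697/1582 - 40030929/1251362)/1582 = 4254967 - (-6327)*3670983935/(1582*625681) = 4254967 - 1*(-23226315356745/989827342) = 4254967 + 23226315356745/989827342 = 4234908991264459/989827342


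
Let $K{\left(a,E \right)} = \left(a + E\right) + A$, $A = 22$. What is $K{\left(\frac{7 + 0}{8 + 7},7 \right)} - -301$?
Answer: $\frac{4957}{15} \approx 330.47$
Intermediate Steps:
$K{\left(a,E \right)} = 22 + E + a$ ($K{\left(a,E \right)} = \left(a + E\right) + 22 = \left(E + a\right) + 22 = 22 + E + a$)
$K{\left(\frac{7 + 0}{8 + 7},7 \right)} - -301 = \left(22 + 7 + \frac{7 + 0}{8 + 7}\right) - -301 = \left(22 + 7 + \frac{7}{15}\right) + 301 = \frac{442}{15} + 301 = \frac{4957}{15}$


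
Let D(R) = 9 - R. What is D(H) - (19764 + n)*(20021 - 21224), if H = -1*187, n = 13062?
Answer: 39489874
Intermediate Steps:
H = -187
D(H) - (19764 + n)*(20021 - 21224) = (9 - 1*(-187)) - (19764 + 13062)*(20021 - 21224) = (9 + 187) - 32826*(-1203) = 196 - 1*(-39489678) = 196 + 39489678 = 39489874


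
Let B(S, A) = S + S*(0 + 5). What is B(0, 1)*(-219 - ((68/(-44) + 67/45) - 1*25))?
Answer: 0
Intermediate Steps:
B(S, A) = 6*S (B(S, A) = S + S*5 = S + 5*S = 6*S)
B(0, 1)*(-219 - ((68/(-44) + 67/45) - 1*25)) = (6*0)*(-219 - ((68/(-44) + 67/45) - 1*25)) = 0*(-219 - ((68*(-1/44) + 67*(1/45)) - 25)) = 0*(-219 - ((-17/11 + 67/45) - 25)) = 0*(-219 - (-28/495 - 25)) = 0*(-219 - 1*(-12403/495)) = 0*(-219 + 12403/495) = 0*(-96002/495) = 0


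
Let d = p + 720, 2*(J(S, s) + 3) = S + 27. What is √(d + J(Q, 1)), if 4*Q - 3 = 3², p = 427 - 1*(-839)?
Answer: 3*√222 ≈ 44.699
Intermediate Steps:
p = 1266 (p = 427 + 839 = 1266)
Q = 3 (Q = ¾ + (¼)*3² = ¾ + (¼)*9 = ¾ + 9/4 = 3)
J(S, s) = 21/2 + S/2 (J(S, s) = -3 + (S + 27)/2 = -3 + (27 + S)/2 = -3 + (27/2 + S/2) = 21/2 + S/2)
d = 1986 (d = 1266 + 720 = 1986)
√(d + J(Q, 1)) = √(1986 + (21/2 + (½)*3)) = √(1986 + (21/2 + 3/2)) = √(1986 + 12) = √1998 = 3*√222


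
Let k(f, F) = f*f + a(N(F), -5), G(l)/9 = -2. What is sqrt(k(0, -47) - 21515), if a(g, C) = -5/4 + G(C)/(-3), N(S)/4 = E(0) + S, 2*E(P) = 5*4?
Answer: I*sqrt(86041)/2 ≈ 146.66*I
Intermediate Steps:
E(P) = 10 (E(P) = (5*4)/2 = (1/2)*20 = 10)
G(l) = -18 (G(l) = 9*(-2) = -18)
N(S) = 40 + 4*S (N(S) = 4*(10 + S) = 40 + 4*S)
a(g, C) = 19/4 (a(g, C) = -5/4 - 18/(-3) = -5*1/4 - 18*(-1/3) = -5/4 + 6 = 19/4)
k(f, F) = 19/4 + f**2 (k(f, F) = f*f + 19/4 = f**2 + 19/4 = 19/4 + f**2)
sqrt(k(0, -47) - 21515) = sqrt((19/4 + 0**2) - 21515) = sqrt((19/4 + 0) - 21515) = sqrt(19/4 - 21515) = sqrt(-86041/4) = I*sqrt(86041)/2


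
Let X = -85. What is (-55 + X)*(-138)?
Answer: 19320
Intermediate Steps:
(-55 + X)*(-138) = (-55 - 85)*(-138) = -140*(-138) = 19320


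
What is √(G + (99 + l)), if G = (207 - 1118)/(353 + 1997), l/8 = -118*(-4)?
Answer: √855901866/470 ≈ 62.246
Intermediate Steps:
l = 3776 (l = 8*(-118*(-4)) = 8*472 = 3776)
G = -911/2350 ≈ -0.38766
√(G + (99 + l)) = √(-911/2350 + (99 + 3776)) = √(-911/2350 + 3875) = √(9105339/2350) = √855901866/470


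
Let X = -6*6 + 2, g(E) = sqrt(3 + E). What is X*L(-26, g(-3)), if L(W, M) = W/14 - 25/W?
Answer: 2771/91 ≈ 30.451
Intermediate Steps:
L(W, M) = -25/W + W/14 (L(W, M) = W*(1/14) - 25/W = W/14 - 25/W = -25/W + W/14)
X = -34 (X = -36 + 2 = -34)
X*L(-26, g(-3)) = -34*(-25/(-26) + (1/14)*(-26)) = -34*(-25*(-1/26) - 13/7) = -34*(25/26 - 13/7) = -34*(-163/182) = 2771/91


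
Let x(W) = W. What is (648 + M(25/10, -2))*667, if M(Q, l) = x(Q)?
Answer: 867767/2 ≈ 4.3388e+5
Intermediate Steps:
M(Q, l) = Q
(648 + M(25/10, -2))*667 = (648 + 25/10)*667 = (648 + 25*(⅒))*667 = (648 + 5/2)*667 = (1301/2)*667 = 867767/2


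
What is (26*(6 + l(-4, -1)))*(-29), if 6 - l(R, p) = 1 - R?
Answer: -5278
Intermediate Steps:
l(R, p) = 5 + R (l(R, p) = 6 - (1 - R) = 6 + (-1 + R) = 5 + R)
(26*(6 + l(-4, -1)))*(-29) = (26*(6 + (5 - 4)))*(-29) = (26*(6 + 1))*(-29) = (26*7)*(-29) = 182*(-29) = -5278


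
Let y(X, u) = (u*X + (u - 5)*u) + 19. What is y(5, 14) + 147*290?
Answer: 42845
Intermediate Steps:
y(X, u) = 19 + X*u + u*(-5 + u) (y(X, u) = (X*u + (-5 + u)*u) + 19 = (X*u + u*(-5 + u)) + 19 = 19 + X*u + u*(-5 + u))
y(5, 14) + 147*290 = (19 + 14**2 - 5*14 + 5*14) + 147*290 = (19 + 196 - 70 + 70) + 42630 = 215 + 42630 = 42845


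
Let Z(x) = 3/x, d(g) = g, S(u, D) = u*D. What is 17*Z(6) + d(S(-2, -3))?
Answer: 29/2 ≈ 14.500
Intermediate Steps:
S(u, D) = D*u
17*Z(6) + d(S(-2, -3)) = 17*(3/6) - 3*(-2) = 17*(3*(⅙)) + 6 = 17*(½) + 6 = 17/2 + 6 = 29/2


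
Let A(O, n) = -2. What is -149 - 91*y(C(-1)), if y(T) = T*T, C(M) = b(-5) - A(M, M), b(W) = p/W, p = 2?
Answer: -9549/25 ≈ -381.96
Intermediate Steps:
b(W) = 2/W
C(M) = 8/5 (C(M) = 2/(-5) - 1*(-2) = 2*(-1/5) + 2 = -2/5 + 2 = 8/5)
y(T) = T**2
-149 - 91*y(C(-1)) = -149 - 91*(8/5)**2 = -149 - 91*64/25 = -149 - 5824/25 = -9549/25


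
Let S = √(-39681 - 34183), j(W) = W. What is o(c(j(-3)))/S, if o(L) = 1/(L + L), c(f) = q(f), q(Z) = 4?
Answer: -I*√18466/295456 ≈ -0.00045993*I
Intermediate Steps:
c(f) = 4
o(L) = 1/(2*L)
S = 2*I*√18466 (S = √(-73864) = 2*I*√18466 ≈ 271.78*I)
o(c(j(-3)))/S = ((½)/4)/((2*I*√18466)) = ((½)*(¼))*(-I*√18466/36932) = (-I*√18466/36932)/8 = -I*√18466/295456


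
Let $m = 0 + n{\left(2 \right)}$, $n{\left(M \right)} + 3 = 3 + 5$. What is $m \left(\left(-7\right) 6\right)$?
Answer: $-210$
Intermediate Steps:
$n{\left(M \right)} = 5$ ($n{\left(M \right)} = -3 + \left(3 + 5\right) = -3 + 8 = 5$)
$m = 5$ ($m = 0 + 5 = 5$)
$m \left(\left(-7\right) 6\right) = 5 \left(\left(-7\right) 6\right) = 5 \left(-42\right) = -210$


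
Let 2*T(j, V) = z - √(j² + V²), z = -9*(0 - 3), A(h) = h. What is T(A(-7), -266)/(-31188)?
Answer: -9/20792 + 119*√5/62376 ≈ 0.0038331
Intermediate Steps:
z = 27 (z = -9*(-3) = 27)
T(j, V) = 27/2 - √(V² + j²)/2 (T(j, V) = (27 - √(j² + V²))/2 = (27 - √(V² + j²))/2 = 27/2 - √(V² + j²)/2)
T(A(-7), -266)/(-31188) = (27/2 - √((-266)² + (-7)²)/2)/(-31188) = (27/2 - √(70756 + 49)/2)*(-1/31188) = (27/2 - 119*√5/2)*(-1/31188) = -9/20792 + 119*√5/62376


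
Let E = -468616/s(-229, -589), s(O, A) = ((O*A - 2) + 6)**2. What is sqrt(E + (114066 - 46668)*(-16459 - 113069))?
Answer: 2*I*sqrt(39707997902207243254)/134885 ≈ 93434.0*I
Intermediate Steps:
s(O, A) = (4 + A*O)**2 (s(O, A) = ((A*O - 2) + 6)**2 = ((-2 + A*O) + 6)**2 = (4 + A*O)**2)
E = -468616/18193963225 (E = -468616/(4 - 589*(-229))**2 = -468616/(4 + 134881)**2 = -468616/(134885**2) = -468616/18193963225 ≈ -2.5757e-5)
sqrt(E + (114066 - 46668)*(-16459 - 113069)) = sqrt(-468616/18193963225 + (114066 - 46668)*(-16459 - 113069)) = sqrt(-468616/18193963225 + 67398*(-129528)) = sqrt(-468616/18193963225 - 8729928144) = sqrt(-158831991608828973016/18193963225) = 2*I*sqrt(39707997902207243254)/134885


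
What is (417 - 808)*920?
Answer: -359720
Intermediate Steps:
(417 - 808)*920 = -391*920 = -359720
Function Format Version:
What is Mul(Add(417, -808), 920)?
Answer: -359720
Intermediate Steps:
Mul(Add(417, -808), 920) = Mul(-391, 920) = -359720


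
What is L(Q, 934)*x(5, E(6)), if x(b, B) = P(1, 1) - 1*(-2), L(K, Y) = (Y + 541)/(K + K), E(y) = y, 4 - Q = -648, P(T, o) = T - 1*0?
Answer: 4425/1304 ≈ 3.3934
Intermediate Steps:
P(T, o) = T (P(T, o) = T + 0 = T)
Q = 652 (Q = 4 - 1*(-648) = 4 + 648 = 652)
L(K, Y) = (541 + Y)/(2*K) (L(K, Y) = (541 + Y)/((2*K)) = (541 + Y)*(1/(2*K)) = (541 + Y)/(2*K))
x(b, B) = 3 (x(b, B) = 1 - 1*(-2) = 1 + 2 = 3)
L(Q, 934)*x(5, E(6)) = ((½)*(541 + 934)/652)*3 = ((½)*(1/652)*1475)*3 = (1475/1304)*3 = 4425/1304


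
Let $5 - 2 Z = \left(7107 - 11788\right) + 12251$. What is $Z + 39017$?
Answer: $\frac{70469}{2} \approx 35235.0$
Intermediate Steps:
$Z = - \frac{7565}{2}$ ($Z = \frac{5}{2} - \frac{\left(7107 - 11788\right) + 12251}{2} = \frac{5}{2} - \frac{-4681 + 12251}{2} = \frac{5}{2} - 3785 = - \frac{7565}{2} \approx -3782.5$)
$Z + 39017 = - \frac{7565}{2} + 39017 = \frac{70469}{2}$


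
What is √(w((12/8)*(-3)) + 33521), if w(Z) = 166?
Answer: 3*√3743 ≈ 183.54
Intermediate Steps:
√(w((12/8)*(-3)) + 33521) = √(166 + 33521) = √33687 = 3*√3743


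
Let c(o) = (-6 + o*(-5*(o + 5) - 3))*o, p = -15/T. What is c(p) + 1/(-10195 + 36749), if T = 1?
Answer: 283198411/26554 ≈ 10665.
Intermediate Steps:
p = -15 (p = -15/1 = -15*1 = -15)
c(o) = o*(-6 + o*(-28 - 5*o)) (c(o) = (-6 + o*(-5*(5 + o) - 3))*o = (-6 + o*((-25 - 5*o) - 3))*o = (-6 + o*(-28 - 5*o))*o = o*(-6 + o*(-28 - 5*o)))
c(p) + 1/(-10195 + 36749) = -1*(-15)*(6 + 5*(-15)**2 + 28*(-15)) + 1/(-10195 + 36749) = -1*(-15)*(6 + 5*225 - 420) + 1/26554 = -1*(-15)*(6 + 1125 - 420) + 1/26554 = -1*(-15)*711 + 1/26554 = 10665 + 1/26554 = 283198411/26554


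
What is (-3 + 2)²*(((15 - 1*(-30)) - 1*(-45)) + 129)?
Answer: 219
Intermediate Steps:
(-3 + 2)²*(((15 - 1*(-30)) - 1*(-45)) + 129) = (-1)²*(((15 + 30) + 45) + 129) = 1*((45 + 45) + 129) = 1*(90 + 129) = 1*219 = 219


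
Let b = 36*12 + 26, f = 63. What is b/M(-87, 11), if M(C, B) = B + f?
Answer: 229/37 ≈ 6.1892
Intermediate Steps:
M(C, B) = 63 + B (M(C, B) = B + 63 = 63 + B)
b = 458 (b = 432 + 26 = 458)
b/M(-87, 11) = 458/(63 + 11) = 458/74 = 458*(1/74) = 229/37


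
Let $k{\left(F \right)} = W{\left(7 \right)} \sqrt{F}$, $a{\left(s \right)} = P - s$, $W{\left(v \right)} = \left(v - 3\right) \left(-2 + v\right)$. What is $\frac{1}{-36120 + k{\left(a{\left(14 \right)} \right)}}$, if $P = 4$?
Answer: $- \frac{903}{32616460} - \frac{i \sqrt{10}}{65232920} \approx -2.7685 \cdot 10^{-5} - 4.8477 \cdot 10^{-8} i$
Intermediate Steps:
$W{\left(v \right)} = \left(-3 + v\right) \left(-2 + v\right)$
$a{\left(s \right)} = 4 - s$
$k{\left(F \right)} = 20 \sqrt{F}$ ($k{\left(F \right)} = \left(6 + 7^{2} - 35\right) \sqrt{F} = \left(6 + 49 - 35\right) \sqrt{F} = 20 \sqrt{F}$)
$\frac{1}{-36120 + k{\left(a{\left(14 \right)} \right)}} = \frac{1}{-36120 + 20 \sqrt{4 - 14}} = \frac{1}{-36120 + 20 \sqrt{-10}} = \frac{1}{-36120 + 20 i \sqrt{10}}$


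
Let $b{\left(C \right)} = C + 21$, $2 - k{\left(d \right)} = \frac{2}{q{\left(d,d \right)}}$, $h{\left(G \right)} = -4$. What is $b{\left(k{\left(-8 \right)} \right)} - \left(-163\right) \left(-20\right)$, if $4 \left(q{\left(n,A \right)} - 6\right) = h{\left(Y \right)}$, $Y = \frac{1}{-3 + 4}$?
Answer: $- \frac{16187}{5} \approx -3237.4$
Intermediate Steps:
$Y = 1$ ($Y = 1^{-1} = 1$)
$q{\left(n,A \right)} = 5$ ($q{\left(n,A \right)} = 6 + \frac{1}{4} \left(-4\right) = 6 - 1 = 5$)
$k{\left(d \right)} = \frac{8}{5}$ ($k{\left(d \right)} = 2 - \frac{2}{5} = \frac{8}{5}$)
$b{\left(C \right)} = 21 + C$
$b{\left(k{\left(-8 \right)} \right)} - \left(-163\right) \left(-20\right) = \left(21 + \frac{8}{5}\right) - \left(-163\right) \left(-20\right) = \frac{113}{5} - 3260 = - \frac{16187}{5}$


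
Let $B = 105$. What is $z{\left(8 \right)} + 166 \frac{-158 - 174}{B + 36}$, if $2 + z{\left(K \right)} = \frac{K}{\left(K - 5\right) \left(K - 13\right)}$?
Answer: $- \frac{277346}{705} \approx -393.4$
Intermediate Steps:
$z{\left(K \right)} = -2 + \frac{K}{\left(-13 + K\right) \left(-5 + K\right)}$ ($z{\left(K \right)} = -2 + \frac{K}{\left(K - 5\right) \left(K - 13\right)} = -2 + \frac{K}{\left(-5 + K\right) \left(-13 + K\right)} = -2 + \frac{K}{\left(-13 + K\right) \left(-5 + K\right)}$)
$z{\left(8 \right)} + 166 \frac{-158 - 174}{B + 36} = \frac{-130 - 2 \cdot 8^{2} + 37 \cdot 8}{65 + 8^{2} - 144} + 166 \frac{-158 - 174}{105 + 36} = \frac{-130 - 128 + 296}{65 + 64 - 144} + 166 \left(- \frac{332}{141}\right) = \frac{-130 - 128 + 296}{-15} + 166 \left(\left(-332\right) \frac{1}{141}\right) = \left(- \frac{1}{15}\right) 38 + 166 \left(- \frac{332}{141}\right) = - \frac{38}{15} - \frac{55112}{141} = - \frac{277346}{705}$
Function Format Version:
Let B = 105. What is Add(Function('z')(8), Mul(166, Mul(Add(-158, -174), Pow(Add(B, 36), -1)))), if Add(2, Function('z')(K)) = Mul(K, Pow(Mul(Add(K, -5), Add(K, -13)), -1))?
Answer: Rational(-277346, 705) ≈ -393.40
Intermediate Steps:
Function('z')(K) = Add(-2, Mul(K, Pow(Add(-13, K), -1), Pow(Add(-5, K), -1))) (Function('z')(K) = Add(-2, Mul(K, Pow(Mul(Add(K, -5), Add(K, -13)), -1))) = Add(-2, Mul(K, Pow(Mul(Add(-5, K), Add(-13, K)), -1))) = Add(-2, Mul(K, Pow(Mul(Add(-13, K), Add(-5, K)), -1))) = Add(-2, Mul(K, Mul(Pow(Add(-13, K), -1), Pow(Add(-5, K), -1)))) = Add(-2, Mul(K, Pow(Add(-13, K), -1), Pow(Add(-5, K), -1))))
Add(Function('z')(8), Mul(166, Mul(Add(-158, -174), Pow(Add(B, 36), -1)))) = Add(Mul(Pow(Add(65, Pow(8, 2), Mul(-18, 8)), -1), Add(-130, Mul(-2, Pow(8, 2)), Mul(37, 8))), Mul(166, Mul(Add(-158, -174), Pow(Add(105, 36), -1)))) = Add(Mul(Pow(Add(65, 64, -144), -1), Add(-130, Mul(-2, 64), 296)), Mul(166, Mul(-332, Pow(141, -1)))) = Add(Mul(Pow(-15, -1), Add(-130, -128, 296)), Mul(166, Mul(-332, Rational(1, 141)))) = Add(Mul(Rational(-1, 15), 38), Mul(166, Rational(-332, 141))) = Add(Rational(-38, 15), Rational(-55112, 141)) = Rational(-277346, 705)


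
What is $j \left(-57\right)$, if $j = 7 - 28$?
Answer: $1197$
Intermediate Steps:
$j = -21$
$j \left(-57\right) = \left(-21\right) \left(-57\right) = 1197$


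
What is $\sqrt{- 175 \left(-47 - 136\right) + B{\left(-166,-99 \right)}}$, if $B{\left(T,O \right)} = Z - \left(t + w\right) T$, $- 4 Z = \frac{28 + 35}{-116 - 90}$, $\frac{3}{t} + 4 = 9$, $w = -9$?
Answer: $\frac{3 \sqrt{14442704290}}{2060} \approx 175.02$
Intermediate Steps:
$t = \frac{3}{5}$ ($t = \frac{3}{-4 + 9} = \frac{3}{5} \approx 0.6$)
$Z = \frac{63}{824}$ ($Z = - \frac{\left(28 + 35\right) \frac{1}{-116 - 90}}{4} = - \frac{63 \frac{1}{-206}}{4} = - \frac{63 \left(- \frac{1}{206}\right)}{4} = \left(- \frac{1}{4}\right) \left(- \frac{63}{206}\right) = \frac{63}{824} \approx 0.076456$)
$B{\left(T,O \right)} = \frac{63}{824} + \frac{42 T}{5}$ ($B{\left(T,O \right)} = \frac{63}{824} - \left(\frac{3}{5} - 9\right) T = \frac{63}{824} - - \frac{42 T}{5} = \frac{63}{824} + \frac{42 T}{5}$)
$\sqrt{- 175 \left(-47 - 136\right) + B{\left(-166,-99 \right)}} = \sqrt{- 175 \left(-47 - 136\right) + \left(\frac{63}{824} + \frac{42}{5} \left(-166\right)\right)} = \sqrt{\left(-175\right) \left(-183\right) + \left(\frac{63}{824} - \frac{6972}{5}\right)} = \sqrt{32025 - \frac{5744613}{4120}} = \sqrt{\frac{126198387}{4120}} = \frac{3 \sqrt{14442704290}}{2060}$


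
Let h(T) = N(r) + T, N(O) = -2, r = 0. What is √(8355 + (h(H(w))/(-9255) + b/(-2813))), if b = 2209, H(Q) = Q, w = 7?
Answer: √226494628547380059/5206863 ≈ 91.401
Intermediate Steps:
h(T) = -2 + T
√(8355 + (h(H(w))/(-9255) + b/(-2813))) = √(8355 + ((-2 + 7)/(-9255) + 2209/(-2813))) = √(8355 + (5*(-1/9255) + 2209*(-1/2813))) = √(8355 + (-1/1851 - 2209/2813)) = √(8355 - 4091672/5206863) = √(43499248693/5206863) = √226494628547380059/5206863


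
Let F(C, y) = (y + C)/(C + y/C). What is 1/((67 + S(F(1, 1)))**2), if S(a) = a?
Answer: 1/4624 ≈ 0.00021626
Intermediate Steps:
F(C, y) = (C + y)/(C + y/C)
1/((67 + S(F(1, 1)))**2) = 1/((67 + 1*(1 + 1)/(1 + 1**2))**2) = 1/((67 + 1*2/(1 + 1))**2) = 1/((67 + 1*2/2)**2) = 1/((67 + 1*(1/2)*2)**2) = 1/((67 + 1)**2) = 1/(68**2) = 1/4624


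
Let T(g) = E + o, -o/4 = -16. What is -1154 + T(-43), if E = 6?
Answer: -1084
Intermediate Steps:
o = 64 (o = -4*(-16) = 64)
T(g) = 70 (T(g) = 6 + 64 = 70)
-1154 + T(-43) = -1154 + 70 = -1084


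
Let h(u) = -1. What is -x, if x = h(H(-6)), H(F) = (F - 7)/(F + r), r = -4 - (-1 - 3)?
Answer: 1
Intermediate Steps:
r = 0 (r = -4 - 1*(-4) = -4 + 4 = 0)
H(F) = (-7 + F)/F (H(F) = (F - 7)/(F + 0) = (-7 + F)/F)
x = -1
-x = -1*(-1) = 1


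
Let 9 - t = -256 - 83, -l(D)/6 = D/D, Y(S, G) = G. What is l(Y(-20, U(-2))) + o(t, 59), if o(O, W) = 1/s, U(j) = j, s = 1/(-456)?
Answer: -462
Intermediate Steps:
s = -1/456 ≈ -0.0021930
l(D) = -6 (l(D) = -6*D/D = -6*1 = -6)
t = 348 (t = 9 - (-256 - 83) = 9 - 1*(-339) = 9 + 339 = 348)
o(O, W) = -456 (o(O, W) = 1/(-1/456) = -456)
l(Y(-20, U(-2))) + o(t, 59) = -6 - 456 = -462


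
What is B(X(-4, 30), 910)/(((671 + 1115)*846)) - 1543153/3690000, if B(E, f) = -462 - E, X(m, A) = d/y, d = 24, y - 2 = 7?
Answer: -194445908689/464618970000 ≈ -0.41851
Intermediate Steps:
y = 9 (y = 2 + 7 = 9)
X(m, A) = 8/3 (X(m, A) = 24/9 = 24*(1/9) = 8/3)
B(X(-4, 30), 910)/(((671 + 1115)*846)) - 1543153/3690000 = (-462 - 1*8/3)/(((671 + 1115)*846)) - 1543153/3690000 = (-462 - 8/3)/((1786*846)) - 1543153*1/3690000 = -1394/3/1510956 - 1543153/3690000 = -1394/3*1/1510956 - 1543153/3690000 = -697/2266434 - 1543153/3690000 = -194445908689/464618970000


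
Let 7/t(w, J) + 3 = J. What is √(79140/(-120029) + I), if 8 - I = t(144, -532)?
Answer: √17430057645/48685 ≈ 2.7118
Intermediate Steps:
t(w, J) = 7/(-3 + J)
I = 4287/535 (I = 8 - 7/(-3 - 532) = 8 - 7/(-535) = 8 - 7*(-1)/535 = 8 - 1*(-7/535) = 8 + 7/535 = 4287/535 ≈ 8.0131)
√(79140/(-120029) + I) = √(79140/(-120029) + 4287/535) = √(79140*(-1/120029) + 4287/535) = √(-60/91 + 4287/535) = √(358017/48685) = √17430057645/48685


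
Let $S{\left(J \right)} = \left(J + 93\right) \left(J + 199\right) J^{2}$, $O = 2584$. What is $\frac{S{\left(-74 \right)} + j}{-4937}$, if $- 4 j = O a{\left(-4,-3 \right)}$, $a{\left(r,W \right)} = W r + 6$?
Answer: $- \frac{12993872}{4937} \approx -2631.9$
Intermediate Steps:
$a{\left(r,W \right)} = 6 + W r$
$j = -11628$ ($j = - \frac{2584 \left(6 - -12\right)}{4} = - \frac{2584 \left(6 + 12\right)}{4} = - \frac{2584 \cdot 18}{4} = \left(- \frac{1}{4}\right) 46512 = -11628$)
$S{\left(J \right)} = J^{2} \left(93 + J\right) \left(199 + J\right)$ ($S{\left(J \right)} = \left(93 + J\right) \left(199 + J\right) J^{2} = J^{2} \left(93 + J\right) \left(199 + J\right)$)
$\frac{S{\left(-74 \right)} + j}{-4937} = \frac{\left(-74\right)^{2} \left(18507 + \left(-74\right)^{2} + 292 \left(-74\right)\right) - 11628}{-4937} = \left(5476 \left(18507 + 5476 - 21608\right) - 11628\right) \left(- \frac{1}{4937}\right) = \left(5476 \cdot 2375 - 11628\right) \left(- \frac{1}{4937}\right) = \left(13005500 - 11628\right) \left(- \frac{1}{4937}\right) = 12993872 \left(- \frac{1}{4937}\right) = - \frac{12993872}{4937}$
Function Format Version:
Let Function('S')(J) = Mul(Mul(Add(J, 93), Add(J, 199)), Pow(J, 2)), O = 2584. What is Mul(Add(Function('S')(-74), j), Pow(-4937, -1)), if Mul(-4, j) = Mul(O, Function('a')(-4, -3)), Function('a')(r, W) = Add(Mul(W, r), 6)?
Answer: Rational(-12993872, 4937) ≈ -2631.9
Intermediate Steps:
Function('a')(r, W) = Add(6, Mul(W, r))
j = -11628 (j = Mul(Rational(-1, 4), Mul(2584, Add(6, Mul(-3, -4)))) = Mul(Rational(-1, 4), Mul(2584, Add(6, 12))) = Mul(Rational(-1, 4), Mul(2584, 18)) = Mul(Rational(-1, 4), 46512) = -11628)
Function('S')(J) = Mul(Pow(J, 2), Add(93, J), Add(199, J)) (Function('S')(J) = Mul(Mul(Add(93, J), Add(199, J)), Pow(J, 2)) = Mul(Pow(J, 2), Add(93, J), Add(199, J)))
Mul(Add(Function('S')(-74), j), Pow(-4937, -1)) = Mul(Add(Mul(Pow(-74, 2), Add(18507, Pow(-74, 2), Mul(292, -74))), -11628), Pow(-4937, -1)) = Mul(Add(Mul(5476, Add(18507, 5476, -21608)), -11628), Rational(-1, 4937)) = Mul(Add(Mul(5476, 2375), -11628), Rational(-1, 4937)) = Mul(Add(13005500, -11628), Rational(-1, 4937)) = Mul(12993872, Rational(-1, 4937)) = Rational(-12993872, 4937)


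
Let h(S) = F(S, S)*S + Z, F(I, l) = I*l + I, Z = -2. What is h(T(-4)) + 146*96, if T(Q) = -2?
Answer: 14010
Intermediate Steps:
F(I, l) = I + I*l
h(S) = -2 + S²*(1 + S) (h(S) = (S*(1 + S))*S - 2 = S²*(1 + S) - 2 = -2 + S²*(1 + S))
h(T(-4)) + 146*96 = (-2 + (-2)²*(1 - 2)) + 146*96 = (-2 + 4*(-1)) + 14016 = (-2 - 4) + 14016 = -6 + 14016 = 14010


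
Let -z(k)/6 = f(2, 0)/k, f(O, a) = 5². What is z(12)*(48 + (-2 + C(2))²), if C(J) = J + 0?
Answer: -600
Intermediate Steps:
f(O, a) = 25
C(J) = J
z(k) = -150/k
z(12)*(48 + (-2 + C(2))²) = (-150/12)*(48 + (-2 + 2)²) = (-150*1/12)*(48 + 0²) = -25*(48 + 0)/2 = -25/2*48 = -600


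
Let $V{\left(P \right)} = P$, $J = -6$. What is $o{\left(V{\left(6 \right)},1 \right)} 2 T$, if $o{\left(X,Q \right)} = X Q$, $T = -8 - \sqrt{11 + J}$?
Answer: $-96 - 12 \sqrt{5} \approx -122.83$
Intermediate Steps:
$T = -8 - \sqrt{5}$ ($T = -8 - \sqrt{11 - 6} = -8 - \sqrt{5} \approx -10.236$)
$o{\left(X,Q \right)} = Q X$
$o{\left(V{\left(6 \right)},1 \right)} 2 T = 1 \cdot 6 \cdot 2 \left(-8 - \sqrt{5}\right) = 6 \cdot 2 \left(-8 - \sqrt{5}\right) = 12 \left(-8 - \sqrt{5}\right) = -96 - 12 \sqrt{5}$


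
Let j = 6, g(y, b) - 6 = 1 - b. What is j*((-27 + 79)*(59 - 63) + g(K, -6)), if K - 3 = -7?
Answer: -1170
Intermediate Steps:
K = -4 (K = 3 - 7 = -4)
g(y, b) = 7 - b (g(y, b) = 6 + (1 - b) = 7 - b)
j*((-27 + 79)*(59 - 63) + g(K, -6)) = 6*((-27 + 79)*(59 - 63) + (7 - 1*(-6))) = 6*(52*(-4) + (7 + 6)) = 6*(-208 + 13) = 6*(-195) = -1170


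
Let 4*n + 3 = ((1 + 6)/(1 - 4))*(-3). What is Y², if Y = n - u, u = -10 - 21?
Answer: 1024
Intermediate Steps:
u = -31
n = 1 (n = -¾ + (((1 + 6)/(1 - 4))*(-3))/4 = -¾ + ((7/(-3))*(-3))/4 = -¾ + ((7*(-⅓))*(-3))/4 = -¾ + (-7/3*(-3))/4 = -¾ + (¼)*7 = -¾ + 7/4 = 1)
Y = 32 (Y = 1 - 1*(-31) = 1 + 31 = 32)
Y² = 32² = 1024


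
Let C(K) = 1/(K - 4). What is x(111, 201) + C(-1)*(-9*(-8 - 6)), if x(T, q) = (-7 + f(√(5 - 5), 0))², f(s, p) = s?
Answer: 119/5 ≈ 23.800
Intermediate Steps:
C(K) = 1/(-4 + K)
x(T, q) = 49 (x(T, q) = (-7 + √(5 - 5))² = (-7 + √0)² = (-7 + 0)² = (-7)² = 49)
x(111, 201) + C(-1)*(-9*(-8 - 6)) = 49 + (-9*(-8 - 6))/(-4 - 1) = 49 + (-9*(-14))/(-5) = 49 - ⅕*126 = 49 - 126/5 = 119/5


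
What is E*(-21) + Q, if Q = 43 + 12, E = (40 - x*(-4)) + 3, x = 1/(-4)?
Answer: -827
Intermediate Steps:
x = -¼ (x = 1*(-¼) = -¼ ≈ -0.25000)
E = 42 (E = (40 - 1*(-¼)*(-4)) + 3 = (40 + (¼)*(-4)) + 3 = (40 - 1) + 3 = 39 + 3 = 42)
Q = 55
E*(-21) + Q = 42*(-21) + 55 = -882 + 55 = -827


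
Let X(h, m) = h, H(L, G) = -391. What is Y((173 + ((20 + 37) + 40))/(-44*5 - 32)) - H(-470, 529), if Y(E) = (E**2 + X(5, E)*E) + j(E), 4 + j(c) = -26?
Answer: 69931/196 ≈ 356.79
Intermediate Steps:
j(c) = -30 (j(c) = -4 - 26 = -30)
Y(E) = -30 + E**2 + 5*E (Y(E) = (E**2 + 5*E) - 30 = -30 + E**2 + 5*E)
Y((173 + ((20 + 37) + 40))/(-44*5 - 32)) - H(-470, 529) = (-30 + ((173 + ((20 + 37) + 40))/(-44*5 - 32))**2 + 5*((173 + ((20 + 37) + 40))/(-44*5 - 32))) - 1*(-391) = (-30 + ((173 + (57 + 40))/(-220 - 32))**2 + 5*((173 + (57 + 40))/(-220 - 32))) + 391 = (-30 + ((173 + 97)/(-252))**2 + 5*((173 + 97)/(-252))) + 391 = (-30 + (270*(-1/252))**2 + 5*(270*(-1/252))) + 391 = (-30 + (-15/14)**2 + 5*(-15/14)) + 391 = (-30 + 225/196 - 75/14) + 391 = -6705/196 + 391 = 69931/196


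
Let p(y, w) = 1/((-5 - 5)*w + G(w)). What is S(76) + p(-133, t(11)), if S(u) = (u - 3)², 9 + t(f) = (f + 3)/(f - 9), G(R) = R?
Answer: 95923/18 ≈ 5329.1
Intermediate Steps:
t(f) = -9 + (3 + f)/(-9 + f) (t(f) = -9 + (f + 3)/(f - 9) = -9 + (3 + f)/(-9 + f))
p(y, w) = -1/(9*w) (p(y, w) = 1/((-5 - 5)*w + w) = 1/(-10*w + w) = 1/(-9*w) = -1/(9*w))
S(u) = (-3 + u)²
S(76) + p(-133, t(11)) = (-3 + 76)² - (-9 + 11)/(4*(21 - 2*11))/9 = 73² - 1/(2*(21 - 22))/9 = 5329 - 1/(9*(4*(½)*(-1))) = 5329 - ⅑/(-2) = 5329 - ⅑*(-½) = 5329 + 1/18 = 95923/18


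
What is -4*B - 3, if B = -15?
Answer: 57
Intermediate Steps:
-4*B - 3 = -4*(-15) - 3 = 60 - 3 = 57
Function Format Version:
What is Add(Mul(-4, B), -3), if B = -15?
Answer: 57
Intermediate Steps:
Add(Mul(-4, B), -3) = Add(Mul(-4, -15), -3) = Add(60, -3) = 57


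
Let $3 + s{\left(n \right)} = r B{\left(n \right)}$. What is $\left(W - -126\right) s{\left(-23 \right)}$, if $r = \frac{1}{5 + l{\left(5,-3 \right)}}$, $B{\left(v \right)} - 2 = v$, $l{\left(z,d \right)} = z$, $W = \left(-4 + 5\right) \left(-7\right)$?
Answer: $- \frac{6069}{10} \approx -606.9$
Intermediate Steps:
$W = -7$ ($W = 1 \left(-7\right) = -7$)
$B{\left(v \right)} = 2 + v$
$r = \frac{1}{10}$ ($r = \frac{1}{5 + 5} = \frac{1}{10} \approx 0.1$)
$s{\left(n \right)} = - \frac{14}{5} + \frac{n}{10}$ ($s{\left(n \right)} = -3 + \frac{2 + n}{10} = -3 + \left(\frac{1}{5} + \frac{n}{10}\right) = - \frac{14}{5} + \frac{n}{10}$)
$\left(W - -126\right) s{\left(-23 \right)} = \left(-7 - -126\right) \left(- \frac{14}{5} + \frac{1}{10} \left(-23\right)\right) = \left(-7 + 126\right) \left(- \frac{14}{5} - \frac{23}{10}\right) = 119 \left(- \frac{51}{10}\right) = - \frac{6069}{10}$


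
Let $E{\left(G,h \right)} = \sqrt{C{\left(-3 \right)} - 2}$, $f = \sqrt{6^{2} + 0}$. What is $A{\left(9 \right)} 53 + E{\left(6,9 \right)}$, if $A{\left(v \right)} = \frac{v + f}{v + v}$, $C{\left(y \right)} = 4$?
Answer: $\frac{265}{6} + \sqrt{2} \approx 45.581$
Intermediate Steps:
$f = 6$ ($f = \sqrt{36 + 0} = \sqrt{36} = 6$)
$A{\left(v \right)} = \frac{6 + v}{2 v}$ ($A{\left(v \right)} = \frac{v + 6}{v + v} = \frac{6 + v}{2 v}$)
$E{\left(G,h \right)} = \sqrt{2}$ ($E{\left(G,h \right)} = \sqrt{4 - 2} = \sqrt{2}$)
$A{\left(9 \right)} 53 + E{\left(6,9 \right)} = \frac{6 + 9}{2 \cdot 9} \cdot 53 + \sqrt{2} = \frac{1}{2} \cdot \frac{1}{9} \cdot 15 \cdot 53 + \sqrt{2} = \frac{5}{6} \cdot 53 + \sqrt{2} = \frac{265}{6} + \sqrt{2}$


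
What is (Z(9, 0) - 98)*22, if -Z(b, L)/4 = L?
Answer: -2156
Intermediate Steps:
Z(b, L) = -4*L
(Z(9, 0) - 98)*22 = (-4*0 - 98)*22 = (0 - 98)*22 = -98*22 = -2156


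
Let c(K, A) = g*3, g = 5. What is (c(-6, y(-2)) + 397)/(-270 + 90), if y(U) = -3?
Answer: -103/45 ≈ -2.2889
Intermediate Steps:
c(K, A) = 15 (c(K, A) = 5*3 = 15)
(c(-6, y(-2)) + 397)/(-270 + 90) = (15 + 397)/(-270 + 90) = 412/(-180) = 412*(-1/180) = -103/45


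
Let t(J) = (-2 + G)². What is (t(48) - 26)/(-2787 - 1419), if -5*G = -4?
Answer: 307/52575 ≈ 0.0058393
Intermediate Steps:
G = ⅘ (G = -⅕*(-4) = ⅘ ≈ 0.80000)
t(J) = 36/25 (t(J) = (-2 + ⅘)² = (-6/5)² = 36/25)
(t(48) - 26)/(-2787 - 1419) = (36/25 - 26)/(-2787 - 1419) = -614/25/(-4206) = -614/25*(-1/4206) = 307/52575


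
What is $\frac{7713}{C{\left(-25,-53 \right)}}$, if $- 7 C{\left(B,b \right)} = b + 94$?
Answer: $- \frac{53991}{41} \approx -1316.9$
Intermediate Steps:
$C{\left(B,b \right)} = - \frac{94}{7} - \frac{b}{7}$ ($C{\left(B,b \right)} = - \frac{b + 94}{7} = - \frac{94 + b}{7} = - \frac{94}{7} - \frac{b}{7}$)
$\frac{7713}{C{\left(-25,-53 \right)}} = \frac{7713}{- \frac{94}{7} - - \frac{53}{7}} = \frac{7713}{- \frac{94}{7} + \frac{53}{7}} = \frac{7713}{- \frac{41}{7}} = 7713 \left(- \frac{7}{41}\right) = - \frac{53991}{41}$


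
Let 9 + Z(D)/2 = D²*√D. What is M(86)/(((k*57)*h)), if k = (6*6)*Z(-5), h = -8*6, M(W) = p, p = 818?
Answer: 409/35086464 + 10225*I*√5/315778176 ≈ 1.1657e-5 + 7.2405e-5*I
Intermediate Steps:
M(W) = 818
h = -48
Z(D) = -18 + 2*D^(5/2) (Z(D) = -18 + 2*(D²*√D) = -18 + 2*D^(5/2))
k = -648 + 1800*I*√5 (k = (6*6)*(-18 + 2*(-5)^(5/2)) = 36*(-18 + 2*(25*I*√5)) = 36*(-18 + 50*I*√5) = -648 + 1800*I*√5 ≈ -648.0 + 4024.9*I)
M(86)/(((k*57)*h)) = 818/((((-648 + 1800*I*√5)*57)*(-48))) = 818/(((-36936 + 102600*I*√5)*(-48))) = 818/(1772928 - 4924800*I*√5)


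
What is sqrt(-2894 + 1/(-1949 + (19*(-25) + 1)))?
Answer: I*sqrt(16990470949)/2423 ≈ 53.796*I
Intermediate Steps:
sqrt(-2894 + 1/(-1949 + (19*(-25) + 1))) = sqrt(-2894 + 1/(-1949 + (-475 + 1))) = sqrt(-2894 + 1/(-1949 - 474)) = sqrt(-2894 + 1/(-2423)) = sqrt(-2894 - 1/2423) = sqrt(-7012163/2423) = I*sqrt(16990470949)/2423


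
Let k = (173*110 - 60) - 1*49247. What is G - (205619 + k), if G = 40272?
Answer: -135070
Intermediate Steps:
k = -30277 (k = (19030 - 60) - 49247 = 18970 - 49247 = -30277)
G - (205619 + k) = 40272 - (205619 - 30277) = 40272 - 1*175342 = 40272 - 175342 = -135070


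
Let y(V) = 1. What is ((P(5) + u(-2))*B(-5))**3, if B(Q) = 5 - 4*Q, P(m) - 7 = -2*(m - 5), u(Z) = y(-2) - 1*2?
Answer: 3375000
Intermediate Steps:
u(Z) = -1 (u(Z) = 1 - 1*2 = 1 - 2 = -1)
P(m) = 17 - 2*m (P(m) = 7 - 2*(m - 5) = 7 - 2*(-5 + m) = 7 + (10 - 2*m) = 17 - 2*m)
((P(5) + u(-2))*B(-5))**3 = (((17 - 2*5) - 1)*(5 - 4*(-5)))**3 = (((17 - 10) - 1)*(5 + 20))**3 = ((7 - 1)*25)**3 = (6*25)**3 = 150**3 = 3375000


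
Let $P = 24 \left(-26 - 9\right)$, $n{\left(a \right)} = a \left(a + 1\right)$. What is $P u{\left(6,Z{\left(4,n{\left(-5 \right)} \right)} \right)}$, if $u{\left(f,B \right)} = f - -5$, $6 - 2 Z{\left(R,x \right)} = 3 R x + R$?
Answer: $-9240$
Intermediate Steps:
$n{\left(a \right)} = a \left(1 + a\right)$
$P = -840$ ($P = 24 \left(-35\right) = -840$)
$Z{\left(R,x \right)} = 3 - \frac{R}{2} - \frac{3 R x}{2}$ ($Z{\left(R,x \right)} = 3 - \frac{3 R x + R}{2} = 3 - \frac{R + 3 R x}{2} = 3 - \left(\frac{R}{2} + \frac{3 R x}{2}\right) = 3 - \frac{R}{2} - \frac{3 R x}{2}$)
$u{\left(f,B \right)} = 5 + f$ ($u{\left(f,B \right)} = f + 5 = 5 + f$)
$P u{\left(6,Z{\left(4,n{\left(-5 \right)} \right)} \right)} = - 840 \left(5 + 6\right) = \left(-840\right) 11 = -9240$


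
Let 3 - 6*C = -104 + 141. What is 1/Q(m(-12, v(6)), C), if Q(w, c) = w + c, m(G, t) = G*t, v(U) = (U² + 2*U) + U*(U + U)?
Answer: -3/4337 ≈ -0.00069172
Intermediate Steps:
v(U) = 2*U + 3*U² (v(U) = (U² + 2*U) + U*(2*U) = (U² + 2*U) + 2*U² = 2*U + 3*U²)
C = -17/3 (C = ½ - (-104 + 141)/6 = ½ - ⅙*37 = ½ - 37/6 = -17/3 ≈ -5.6667)
Q(w, c) = c + w
1/Q(m(-12, v(6)), C) = 1/(-17/3 - 72*(2 + 3*6)) = 1/(-17/3 - 72*(2 + 18)) = 1/(-17/3 - 72*20) = 1/(-17/3 - 12*120) = 1/(-17/3 - 1440) = 1/(-4337/3) = -3/4337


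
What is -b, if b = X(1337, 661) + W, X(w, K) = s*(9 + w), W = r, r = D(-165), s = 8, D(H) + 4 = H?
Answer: -10599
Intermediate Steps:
D(H) = -4 + H
r = -169 (r = -4 - 165 = -169)
W = -169
X(w, K) = 72 + 8*w (X(w, K) = 8*(9 + w) = 72 + 8*w)
b = 10599 (b = (72 + 8*1337) - 169 = (72 + 10696) - 169 = 10768 - 169 = 10599)
-b = -1*10599 = -10599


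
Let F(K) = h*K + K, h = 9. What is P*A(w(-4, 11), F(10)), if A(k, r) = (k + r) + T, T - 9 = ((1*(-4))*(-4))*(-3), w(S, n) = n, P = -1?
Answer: -72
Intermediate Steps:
T = -39 (T = 9 + ((1*(-4))*(-4))*(-3) = 9 - 4*(-4)*(-3) = 9 + 16*(-3) = 9 - 48 = -39)
F(K) = 10*K (F(K) = 9*K + K = 10*K)
A(k, r) = -39 + k + r (A(k, r) = (k + r) - 39 = -39 + k + r)
P*A(w(-4, 11), F(10)) = -(-39 + 11 + 10*10) = -(-39 + 11 + 100) = -1*72 = -72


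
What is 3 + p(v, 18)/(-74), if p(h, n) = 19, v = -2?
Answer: 203/74 ≈ 2.7432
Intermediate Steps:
3 + p(v, 18)/(-74) = 3 + 19/(-74) = 3 + 19*(-1/74) = 3 - 19/74 = 203/74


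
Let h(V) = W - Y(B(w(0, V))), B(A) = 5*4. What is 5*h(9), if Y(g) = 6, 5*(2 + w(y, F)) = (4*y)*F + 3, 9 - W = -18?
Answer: 105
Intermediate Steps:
W = 27 (W = 9 - 1*(-18) = 9 + 18 = 27)
w(y, F) = -7/5 + 4*F*y/5 (w(y, F) = -2 + ((4*y)*F + 3)/5 = -2 + (4*F*y + 3)/5 = -2 + (3 + 4*F*y)/5 = -2 + (⅗ + 4*F*y/5) = -7/5 + 4*F*y/5)
B(A) = 20
h(V) = 21 (h(V) = 27 - 1*6 = 27 - 6 = 21)
5*h(9) = 5*21 = 105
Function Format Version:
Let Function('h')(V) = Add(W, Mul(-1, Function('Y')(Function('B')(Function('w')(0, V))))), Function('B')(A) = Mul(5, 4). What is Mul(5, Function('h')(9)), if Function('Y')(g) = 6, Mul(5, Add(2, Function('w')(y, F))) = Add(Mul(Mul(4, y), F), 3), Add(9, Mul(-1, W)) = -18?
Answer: 105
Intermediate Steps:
W = 27 (W = Add(9, Mul(-1, -18)) = Add(9, 18) = 27)
Function('w')(y, F) = Add(Rational(-7, 5), Mul(Rational(4, 5), F, y)) (Function('w')(y, F) = Add(-2, Mul(Rational(1, 5), Add(Mul(Mul(4, y), F), 3))) = Add(-2, Mul(Rational(1, 5), Add(Mul(4, F, y), 3))) = Add(-2, Mul(Rational(1, 5), Add(3, Mul(4, F, y)))) = Add(-2, Add(Rational(3, 5), Mul(Rational(4, 5), F, y))) = Add(Rational(-7, 5), Mul(Rational(4, 5), F, y)))
Function('B')(A) = 20
Function('h')(V) = 21 (Function('h')(V) = Add(27, Mul(-1, 6)) = Add(27, -6) = 21)
Mul(5, Function('h')(9)) = Mul(5, 21) = 105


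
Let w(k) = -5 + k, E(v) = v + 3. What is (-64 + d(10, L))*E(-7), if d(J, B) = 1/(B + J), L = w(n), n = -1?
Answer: 255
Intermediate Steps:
E(v) = 3 + v
L = -6 (L = -5 - 1 = -6)
(-64 + d(10, L))*E(-7) = (-64 + 1/(-6 + 10))*(3 - 7) = (-64 + 1/4)*(-4) = (-64 + ¼)*(-4) = -255/4*(-4) = 255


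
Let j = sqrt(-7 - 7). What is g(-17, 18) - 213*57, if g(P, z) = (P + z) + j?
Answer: -12140 + I*sqrt(14) ≈ -12140.0 + 3.7417*I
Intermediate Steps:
j = I*sqrt(14) (j = sqrt(-14) = I*sqrt(14) ≈ 3.7417*I)
g(P, z) = P + z + I*sqrt(14) (g(P, z) = (P + z) + I*sqrt(14) = P + z + I*sqrt(14))
g(-17, 18) - 213*57 = (-17 + 18 + I*sqrt(14)) - 213*57 = (1 + I*sqrt(14)) - 12141 = -12140 + I*sqrt(14)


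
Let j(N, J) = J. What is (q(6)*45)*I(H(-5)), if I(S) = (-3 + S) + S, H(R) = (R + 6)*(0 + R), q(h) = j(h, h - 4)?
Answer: -1170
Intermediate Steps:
q(h) = -4 + h (q(h) = h - 4 = -4 + h)
H(R) = R*(6 + R) (H(R) = (6 + R)*R = R*(6 + R))
I(S) = -3 + 2*S
(q(6)*45)*I(H(-5)) = ((-4 + 6)*45)*(-3 + 2*(-5*(6 - 5))) = (2*45)*(-3 + 2*(-5*1)) = 90*(-3 + 2*(-5)) = 90*(-3 - 10) = 90*(-13) = -1170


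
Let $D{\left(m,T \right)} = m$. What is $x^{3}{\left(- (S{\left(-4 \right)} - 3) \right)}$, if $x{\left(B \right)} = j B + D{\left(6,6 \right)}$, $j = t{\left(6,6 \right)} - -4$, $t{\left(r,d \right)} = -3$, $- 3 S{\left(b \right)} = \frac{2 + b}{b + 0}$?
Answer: $\frac{166375}{216} \approx 770.25$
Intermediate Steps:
$S{\left(b \right)} = - \frac{2 + b}{3 b}$ ($S{\left(b \right)} = - \frac{\left(2 + b\right) \frac{1}{b + 0}}{3} = - \frac{\left(2 + b\right) \frac{1}{b}}{3} = - \frac{\frac{1}{b} \left(2 + b\right)}{3} = - \frac{2 + b}{3 b}$)
$j = 1$ ($j = -3 - -4 = -3 + 4 = 1$)
$x{\left(B \right)} = 6 + B$ ($x{\left(B \right)} = 1 B + 6 = B + 6 = 6 + B$)
$x^{3}{\left(- (S{\left(-4 \right)} - 3) \right)} = \left(6 - \left(\frac{-2 - -4}{3 \left(-4\right)} - 3\right)\right)^{3} = \left(6 - \left(\frac{1}{3} \left(- \frac{1}{4}\right) \left(-2 + 4\right) - 3\right)\right)^{3} = \left(6 - \left(\frac{1}{3} \left(- \frac{1}{4}\right) 2 - 3\right)\right)^{3} = \left(6 - \left(- \frac{1}{6} - 3\right)\right)^{3} = \left(6 - - \frac{19}{6}\right)^{3} = \left(6 + \frac{19}{6}\right)^{3} = \left(\frac{55}{6}\right)^{3} = \frac{166375}{216}$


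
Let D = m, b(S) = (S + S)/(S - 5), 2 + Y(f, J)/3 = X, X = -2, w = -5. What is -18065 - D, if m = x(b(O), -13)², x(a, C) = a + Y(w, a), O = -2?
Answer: -891585/49 ≈ -18196.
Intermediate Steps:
Y(f, J) = -12 (Y(f, J) = -6 + 3*(-2) = -6 - 6 = -12)
b(S) = 2*S/(-5 + S) (b(S) = (2*S)/(-5 + S) = 2*S/(-5 + S))
x(a, C) = -12 + a (x(a, C) = a - 12 = -12 + a)
m = 6400/49 (m = (-12 + 2*(-2)/(-5 - 2))² = (-12 + 2*(-2)/(-7))² = (-12 + 2*(-2)*(-⅐))² = (-12 + 4/7)² = (-80/7)² = 6400/49 ≈ 130.61)
D = 6400/49 ≈ 130.61
-18065 - D = -18065 - 1*6400/49 = -18065 - 6400/49 = -891585/49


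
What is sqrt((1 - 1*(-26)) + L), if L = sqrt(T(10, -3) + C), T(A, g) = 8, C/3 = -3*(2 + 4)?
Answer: sqrt(27 + I*sqrt(46)) ≈ 5.2364 + 0.64762*I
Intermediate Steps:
C = -54 (C = 3*(-3*(2 + 4)) = 3*(-3*6) = 3*(-18) = -54)
L = I*sqrt(46) (L = sqrt(8 - 54) = sqrt(-46) = I*sqrt(46) ≈ 6.7823*I)
sqrt((1 - 1*(-26)) + L) = sqrt((1 - 1*(-26)) + I*sqrt(46)) = sqrt((1 + 26) + I*sqrt(46)) = sqrt(27 + I*sqrt(46))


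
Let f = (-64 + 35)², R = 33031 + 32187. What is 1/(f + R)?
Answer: 1/66059 ≈ 1.5138e-5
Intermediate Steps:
R = 65218
f = 841 (f = (-29)² = 841)
1/(f + R) = 1/(841 + 65218) = 1/66059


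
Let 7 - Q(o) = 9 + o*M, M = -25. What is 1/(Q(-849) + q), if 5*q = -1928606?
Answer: -5/2034741 ≈ -2.4573e-6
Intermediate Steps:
q = -1928606/5 (q = (1/5)*(-1928606) = -1928606/5 ≈ -3.8572e+5)
Q(o) = -2 + 25*o (Q(o) = 7 - (9 + o*(-25)) = 7 - (9 - 25*o) = 7 + (-9 + 25*o) = -2 + 25*o)
1/(Q(-849) + q) = 1/((-2 + 25*(-849)) - 1928606/5) = 1/((-2 - 21225) - 1928606/5) = 1/(-21227 - 1928606/5) = 1/(-2034741/5) = -5/2034741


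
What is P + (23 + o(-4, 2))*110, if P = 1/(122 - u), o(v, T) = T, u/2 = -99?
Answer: 880001/320 ≈ 2750.0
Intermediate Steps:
u = -198 (u = 2*(-99) = -198)
P = 1/320 (P = 1/(122 - 1*(-198)) = 1/(122 + 198) = 1/320 ≈ 0.0031250)
P + (23 + o(-4, 2))*110 = 1/320 + (23 + 2)*110 = 1/320 + 25*110 = 1/320 + 2750 = 880001/320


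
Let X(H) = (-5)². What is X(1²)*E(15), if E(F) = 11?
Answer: 275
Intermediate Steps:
X(H) = 25
X(1²)*E(15) = 25*11 = 275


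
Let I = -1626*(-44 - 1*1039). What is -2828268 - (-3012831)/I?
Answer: -553384238657/195662 ≈ -2.8283e+6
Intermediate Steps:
I = 1760958 (I = -1626*(-44 - 1039) = -1626*(-1083) = 1760958)
-2828268 - (-3012831)/I = -2828268 - (-3012831)/1760958 = -2828268 - 1*(-334759/195662) = -2828268 + 334759/195662 = -553384238657/195662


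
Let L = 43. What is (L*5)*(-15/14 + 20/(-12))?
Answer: -24725/42 ≈ -588.69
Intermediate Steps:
(L*5)*(-15/14 + 20/(-12)) = (43*5)*(-15/14 + 20/(-12)) = 215*(-15*1/14 + 20*(-1/12)) = 215*(-15/14 - 5/3) = 215*(-115/42) = -24725/42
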